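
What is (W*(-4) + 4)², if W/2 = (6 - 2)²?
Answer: 15376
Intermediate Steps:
W = 32 (W = 2*(6 - 2)² = 2*4² = 2*16 = 32)
(W*(-4) + 4)² = (32*(-4) + 4)² = (-128 + 4)² = (-124)² = 15376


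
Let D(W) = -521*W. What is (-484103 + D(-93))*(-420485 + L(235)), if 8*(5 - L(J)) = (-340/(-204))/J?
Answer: 103314711385825/564 ≈ 1.8318e+11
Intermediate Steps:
L(J) = 5 - 5/(24*J) (L(J) = 5 - (-340/(-204))/(8*J) = 5 - (-340*(-1/204))/(8*J) = 5 - 5/(24*J))
(-484103 + D(-93))*(-420485 + L(235)) = (-484103 - 521*(-93))*(-420485 + (5 - 5/24/235)) = (-484103 + 48453)*(-420485 + (5 - 5/24*1/235)) = -435650*(-420485 + (5 - 1/1128)) = -435650*(-420485 + 5639/1128) = -435650*(-474301441/1128) = 103314711385825/564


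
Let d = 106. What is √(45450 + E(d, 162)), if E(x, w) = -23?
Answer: √45427 ≈ 213.14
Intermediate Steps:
√(45450 + E(d, 162)) = √(45450 - 23) = √45427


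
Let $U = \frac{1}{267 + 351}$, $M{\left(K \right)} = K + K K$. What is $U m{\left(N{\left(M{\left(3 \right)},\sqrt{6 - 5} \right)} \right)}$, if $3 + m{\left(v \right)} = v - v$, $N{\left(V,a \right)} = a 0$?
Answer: $- \frac{1}{206} \approx -0.0048544$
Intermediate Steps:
$M{\left(K \right)} = K + K^{2}$
$N{\left(V,a \right)} = 0$
$m{\left(v \right)} = -3$ ($m{\left(v \right)} = -3 + \left(v - v\right) = -3 + 0 = -3$)
$U = \frac{1}{618} \approx 0.0016181$
$U m{\left(N{\left(M{\left(3 \right)},\sqrt{6 - 5} \right)} \right)} = \frac{1}{618} \left(-3\right) = - \frac{1}{206}$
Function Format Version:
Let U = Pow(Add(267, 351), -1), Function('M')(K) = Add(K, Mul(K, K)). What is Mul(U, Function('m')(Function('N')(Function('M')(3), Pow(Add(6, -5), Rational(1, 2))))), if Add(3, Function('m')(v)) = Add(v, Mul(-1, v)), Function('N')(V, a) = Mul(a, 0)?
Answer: Rational(-1, 206) ≈ -0.0048544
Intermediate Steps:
Function('M')(K) = Add(K, Pow(K, 2))
Function('N')(V, a) = 0
Function('m')(v) = -3 (Function('m')(v) = Add(-3, Add(v, Mul(-1, v))) = Add(-3, 0) = -3)
U = Rational(1, 618) (U = Pow(618, -1) = Rational(1, 618) ≈ 0.0016181)
Mul(U, Function('m')(Function('N')(Function('M')(3), Pow(Add(6, -5), Rational(1, 2))))) = Mul(Rational(1, 618), -3) = Rational(-1, 206)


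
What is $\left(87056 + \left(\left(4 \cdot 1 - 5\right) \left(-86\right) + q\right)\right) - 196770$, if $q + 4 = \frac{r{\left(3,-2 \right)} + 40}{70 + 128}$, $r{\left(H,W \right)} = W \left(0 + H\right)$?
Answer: $- \frac{10853551}{99} \approx -1.0963 \cdot 10^{5}$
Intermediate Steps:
$r{\left(H,W \right)} = H W$ ($r{\left(H,W \right)} = W H = H W$)
$q = - \frac{379}{99}$ ($q = -4 + \frac{3 \left(-2\right) + 40}{70 + 128} = -4 + \frac{-6 + 40}{198} = -4 + 34 \cdot \frac{1}{198} = -4 + \frac{17}{99} = - \frac{379}{99} \approx -3.8283$)
$\left(87056 + \left(\left(4 \cdot 1 - 5\right) \left(-86\right) + q\right)\right) - 196770 = \left(87056 - \left(\frac{379}{99} - \left(4 \cdot 1 - 5\right) \left(-86\right)\right)\right) - 196770 = \left(87056 - \left(\frac{379}{99} - \left(4 - 5\right) \left(-86\right)\right)\right) - 196770 = \left(87056 - - \frac{8135}{99}\right) - 196770 = \left(87056 + \left(86 - \frac{379}{99}\right)\right) - 196770 = \left(87056 + \frac{8135}{99}\right) - 196770 = \frac{8626679}{99} - 196770 = - \frac{10853551}{99}$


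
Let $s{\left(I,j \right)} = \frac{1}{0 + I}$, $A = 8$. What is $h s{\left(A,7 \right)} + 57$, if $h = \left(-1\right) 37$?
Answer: $\frac{419}{8} \approx 52.375$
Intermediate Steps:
$s{\left(I,j \right)} = \frac{1}{I}$
$h = -37$
$h s{\left(A,7 \right)} + 57 = - \frac{37}{8} + 57 = \frac{419}{8}$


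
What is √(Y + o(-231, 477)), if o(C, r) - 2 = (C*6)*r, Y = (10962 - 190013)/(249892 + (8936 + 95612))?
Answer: I*√20763764369517110/177220 ≈ 813.09*I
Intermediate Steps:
Y = -179051/354440 (Y = -179051/(249892 + 104548) = -179051/354440 ≈ -0.50517)
o(C, r) = 2 + 6*C*r (o(C, r) = 2 + (C*6)*r = 2 + (6*C)*r = 2 + 6*C*r)
√(Y + o(-231, 477)) = √(-179051/354440 + (2 + 6*(-231)*477)) = √(-179051/354440 + (2 - 661122)) = √(-179051/354440 - 661120) = √(-234327551851/354440) = I*√20763764369517110/177220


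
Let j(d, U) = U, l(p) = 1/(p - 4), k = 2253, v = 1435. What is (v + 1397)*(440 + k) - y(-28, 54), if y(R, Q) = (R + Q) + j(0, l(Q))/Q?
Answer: 20591684999/2700 ≈ 7.6266e+6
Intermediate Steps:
l(p) = 1/(-4 + p)
y(R, Q) = Q + R + 1/(Q*(-4 + Q)) (y(R, Q) = (R + Q) + 1/((-4 + Q)*Q) = (Q + R) + 1/(Q*(-4 + Q)) = Q + R + 1/(Q*(-4 + Q)))
(v + 1397)*(440 + k) - y(-28, 54) = (1435 + 1397)*(440 + 2253) - (1 + 54*(-4 + 54)*(54 - 28))/(54*(-4 + 54)) = 2832*2693 - (1 + 54*50*26)/(54*50) = 7626576 - (1 + 70200)/(54*50) = 7626576 - 70201/(54*50) = 7626576 - 1*70201/2700 = 7626576 - 70201/2700 = 20591684999/2700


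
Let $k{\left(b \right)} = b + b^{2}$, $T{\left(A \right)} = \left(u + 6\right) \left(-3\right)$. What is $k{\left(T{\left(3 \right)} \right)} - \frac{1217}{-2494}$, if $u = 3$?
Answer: $\frac{1752005}{2494} \approx 702.49$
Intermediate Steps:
$T{\left(A \right)} = -27$ ($T{\left(A \right)} = \left(3 + 6\right) \left(-3\right) = 9 \left(-3\right) = -27$)
$k{\left(T{\left(3 \right)} \right)} - \frac{1217}{-2494} = - 27 \left(1 - 27\right) - \frac{1217}{-2494} = \left(-27\right) \left(-26\right) - - \frac{1217}{2494} = 702 + \frac{1217}{2494} = \frac{1752005}{2494}$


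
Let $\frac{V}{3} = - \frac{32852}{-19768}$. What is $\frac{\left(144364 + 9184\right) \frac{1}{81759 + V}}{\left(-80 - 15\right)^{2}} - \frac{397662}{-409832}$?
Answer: $\frac{725252486180392031}{747287769910677300} \approx 0.97051$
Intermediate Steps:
$V = \frac{24639}{4942}$ ($V = 3 \left(- \frac{32852}{-19768}\right) = 3 \left(\left(-32852\right) \left(- \frac{1}{19768}\right)\right) = 3 \cdot \frac{8213}{4942} = \frac{24639}{4942} \approx 4.9856$)
$\frac{\left(144364 + 9184\right) \frac{1}{81759 + V}}{\left(-80 - 15\right)^{2}} - \frac{397662}{-409832} = \frac{\left(144364 + 9184\right) \frac{1}{81759 + \frac{24639}{4942}}}{\left(-80 - 15\right)^{2}} - \frac{397662}{-409832} = \frac{153548 \frac{1}{\frac{404077617}{4942}}}{\left(-95\right)^{2}} - - \frac{198831}{204916} = \frac{153548 \cdot \frac{4942}{404077617}}{9025} + \frac{198831}{204916} = \frac{758834216}{404077617} \cdot \frac{1}{9025} + \frac{198831}{204916} = \frac{758834216}{3646800493425} + \frac{198831}{204916} = \frac{725252486180392031}{747287769910677300}$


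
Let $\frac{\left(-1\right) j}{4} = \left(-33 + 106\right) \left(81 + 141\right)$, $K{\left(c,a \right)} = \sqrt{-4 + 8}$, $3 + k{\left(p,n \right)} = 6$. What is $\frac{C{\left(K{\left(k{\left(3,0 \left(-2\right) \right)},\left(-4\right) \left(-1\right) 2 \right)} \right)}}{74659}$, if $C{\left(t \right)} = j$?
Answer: $- \frac{64824}{74659} \approx -0.86827$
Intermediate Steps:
$k{\left(p,n \right)} = 3$ ($k{\left(p,n \right)} = -3 + 6 = 3$)
$K{\left(c,a \right)} = 2$ ($K{\left(c,a \right)} = \sqrt{4} = 2$)
$j = -64824$ ($j = - 4 \left(-33 + 106\right) \left(81 + 141\right) = - 4 \cdot 73 \cdot 222 = \left(-4\right) 16206 = -64824$)
$C{\left(t \right)} = -64824$
$\frac{C{\left(K{\left(k{\left(3,0 \left(-2\right) \right)},\left(-4\right) \left(-1\right) 2 \right)} \right)}}{74659} = - \frac{64824}{74659}$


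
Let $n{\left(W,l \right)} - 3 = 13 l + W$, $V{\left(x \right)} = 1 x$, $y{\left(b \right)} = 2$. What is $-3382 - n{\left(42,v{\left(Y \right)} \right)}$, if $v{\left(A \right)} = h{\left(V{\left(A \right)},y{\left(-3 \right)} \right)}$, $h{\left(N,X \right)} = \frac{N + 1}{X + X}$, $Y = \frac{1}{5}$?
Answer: $- \frac{34309}{10} \approx -3430.9$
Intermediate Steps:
$V{\left(x \right)} = x$
$Y = \frac{1}{5} \approx 0.2$
$h{\left(N,X \right)} = \frac{1 + N}{2 X}$
$v{\left(A \right)} = \frac{1}{4} + \frac{A}{4}$ ($v{\left(A \right)} = \frac{1 + A}{2 \cdot 2} = \frac{1}{2} \cdot \frac{1}{2} \left(1 + A\right) = \frac{1}{4} + \frac{A}{4}$)
$n{\left(W,l \right)} = 3 + W + 13 l$ ($n{\left(W,l \right)} = 3 + \left(13 l + W\right) = 3 + \left(W + 13 l\right) = 3 + W + 13 l$)
$-3382 - n{\left(42,v{\left(Y \right)} \right)} = -3382 - \left(3 + 42 + 13 \left(\frac{1}{4} + \frac{1}{4} \cdot \frac{1}{5}\right)\right) = -3382 - \left(3 + 42 + 13 \left(\frac{1}{4} + \frac{1}{20}\right)\right) = -3382 - \left(3 + 42 + 13 \cdot \frac{3}{10}\right) = -3382 - \left(3 + 42 + \frac{39}{10}\right) = -3382 - \frac{489}{10} = - \frac{34309}{10}$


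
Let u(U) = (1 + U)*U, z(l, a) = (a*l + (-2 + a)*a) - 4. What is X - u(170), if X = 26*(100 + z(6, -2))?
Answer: -26678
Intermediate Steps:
z(l, a) = -4 + a*l + a*(-2 + a) (z(l, a) = (a*l + a*(-2 + a)) - 4 = -4 + a*l + a*(-2 + a))
u(U) = U*(1 + U)
X = 2392 (X = 26*(100 + (-4 + (-2)**2 - 2*(-2) - 2*6)) = 26*(100 + (-4 + 4 + 4 - 12)) = 26*(100 - 8) = 26*92 = 2392)
X - u(170) = 2392 - 170*(1 + 170) = 2392 - 170*171 = 2392 - 1*29070 = 2392 - 29070 = -26678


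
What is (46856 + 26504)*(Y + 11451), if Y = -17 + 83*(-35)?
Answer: 625687440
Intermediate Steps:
Y = -2922 (Y = -17 - 2905 = -2922)
(46856 + 26504)*(Y + 11451) = (46856 + 26504)*(-2922 + 11451) = 73360*8529 = 625687440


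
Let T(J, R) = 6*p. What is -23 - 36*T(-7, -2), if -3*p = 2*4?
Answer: 553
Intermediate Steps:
p = -8/3 (p = -2*4/3 = -⅓*8 = -8/3 ≈ -2.6667)
T(J, R) = -16 (T(J, R) = 6*(-8/3) = -16)
-23 - 36*T(-7, -2) = -23 - 36*(-16) = -23 + 576 = 553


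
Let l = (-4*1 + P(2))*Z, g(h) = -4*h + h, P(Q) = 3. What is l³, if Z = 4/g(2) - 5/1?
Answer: 4913/27 ≈ 181.96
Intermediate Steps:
g(h) = -3*h
Z = -17/3 (Z = 4/((-3*2)) - 5/1 = 4/(-6) - 5*1 = 4*(-⅙) - 5 = -⅔ - 5 = -17/3 ≈ -5.6667)
l = 17/3 (l = (-4*1 + 3)*(-17/3) = (-4 + 3)*(-17/3) = -1*(-17/3) = 17/3 ≈ 5.6667)
l³ = (17/3)³ = 4913/27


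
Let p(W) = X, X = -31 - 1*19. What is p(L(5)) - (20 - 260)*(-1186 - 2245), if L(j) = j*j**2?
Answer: -823490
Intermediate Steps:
L(j) = j**3
X = -50 (X = -31 - 19 = -50)
p(W) = -50
p(L(5)) - (20 - 260)*(-1186 - 2245) = -50 - (20 - 260)*(-1186 - 2245) = -50 - (-240)*(-3431) = -50 - 1*823440 = -50 - 823440 = -823490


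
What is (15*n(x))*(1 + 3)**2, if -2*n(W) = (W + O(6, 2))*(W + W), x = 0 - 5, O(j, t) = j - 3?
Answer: -2400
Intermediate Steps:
O(j, t) = -3 + j
x = -5
n(W) = -W*(3 + W) (n(W) = -(W + (-3 + 6))*(W + W)/2 = -(W + 3)*2*W/2 = -(3 + W)*2*W/2 = -W*(3 + W))
(15*n(x))*(1 + 3)**2 = (15*(-1*(-5)*(3 - 5)))*(1 + 3)**2 = (15*(-1*(-5)*(-2)))*4**2 = (15*(-10))*16 = -150*16 = -2400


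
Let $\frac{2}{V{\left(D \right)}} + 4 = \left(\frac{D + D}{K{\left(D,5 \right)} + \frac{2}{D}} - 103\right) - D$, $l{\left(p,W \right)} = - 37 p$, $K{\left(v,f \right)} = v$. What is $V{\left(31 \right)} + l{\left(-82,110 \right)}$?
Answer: $\frac{198683561}{65486} \approx 3034.0$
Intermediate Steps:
$V{\left(D \right)} = \frac{2}{-107 - D + \frac{2 D}{D + \frac{2}{D}}}$ ($V{\left(D \right)} = \frac{2}{-4 - \left(103 + D - \frac{D + D}{D + \frac{2}{D}}\right)} = \frac{2}{-4 - \left(103 + D - \frac{2 D}{D + \frac{2}{D}}\right)} = \frac{2}{-107 - D + \frac{2 D}{D + \frac{2}{D}}}$)
$V{\left(31 \right)} + l{\left(-82,110 \right)} = \frac{2 \left(-2 - 31^{2}\right)}{214 + 31^{3} + 2 \cdot 31 + 105 \cdot 31^{2}} - -3034 = \frac{2 \left(-2 - 961\right)}{214 + 29791 + 62 + 105 \cdot 961} + 3034 = \frac{2 \left(-2 - 961\right)}{214 + 29791 + 62 + 100905} + 3034 = 2 \cdot \frac{1}{130972} \left(-963\right) + 3034 = - \frac{963}{65486} + 3034 = \frac{198683561}{65486}$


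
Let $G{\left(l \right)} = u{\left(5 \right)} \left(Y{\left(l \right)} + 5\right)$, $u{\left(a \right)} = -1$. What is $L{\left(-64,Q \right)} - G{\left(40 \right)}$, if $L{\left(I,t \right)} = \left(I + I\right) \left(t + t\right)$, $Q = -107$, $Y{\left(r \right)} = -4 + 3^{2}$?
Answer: $27402$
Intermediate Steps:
$Y{\left(r \right)} = 5$ ($Y{\left(r \right)} = -4 + 9 = 5$)
$G{\left(l \right)} = -10$ ($G{\left(l \right)} = - (5 + 5) = \left(-1\right) 10 = -10$)
$L{\left(I,t \right)} = 4 I t$ ($L{\left(I,t \right)} = 2 I 2 t = 4 I t$)
$L{\left(-64,Q \right)} - G{\left(40 \right)} = 4 \left(-64\right) \left(-107\right) - -10 = 27392 + 10 = 27402$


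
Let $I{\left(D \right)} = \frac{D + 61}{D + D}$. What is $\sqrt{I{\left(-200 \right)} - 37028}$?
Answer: $\frac{i \sqrt{14811061}}{20} \approx 192.43 i$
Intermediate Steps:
$I{\left(D \right)} = \frac{61 + D}{2 D}$
$\sqrt{I{\left(-200 \right)} - 37028} = \sqrt{\frac{61 - 200}{2 \left(-200\right)} - 37028} = \sqrt{\frac{1}{2} \left(- \frac{1}{200}\right) \left(-139\right) - 37028} = \sqrt{\frac{139}{400} - 37028} = \sqrt{- \frac{14811061}{400}} = \frac{i \sqrt{14811061}}{20}$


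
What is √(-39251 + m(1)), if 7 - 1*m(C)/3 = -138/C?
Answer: 4*I*√2426 ≈ 197.02*I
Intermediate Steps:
m(C) = 21 + 414/C (m(C) = 21 - (-414)/C = 21 + 414/C)
√(-39251 + m(1)) = √(-39251 + (21 + 414/1)) = √(-39251 + (21 + 414*1)) = √(-39251 + (21 + 414)) = √(-39251 + 435) = √(-38816) = 4*I*√2426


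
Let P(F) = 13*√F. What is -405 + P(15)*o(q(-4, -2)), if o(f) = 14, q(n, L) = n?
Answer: -405 + 182*√15 ≈ 299.88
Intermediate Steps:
-405 + P(15)*o(q(-4, -2)) = -405 + (13*√15)*14 = -405 + 182*√15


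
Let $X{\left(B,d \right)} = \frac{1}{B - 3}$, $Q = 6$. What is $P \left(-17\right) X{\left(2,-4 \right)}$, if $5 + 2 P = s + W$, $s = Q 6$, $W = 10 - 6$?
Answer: $\frac{595}{2} \approx 297.5$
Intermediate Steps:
$W = 4$ ($W = 10 - 6 = 4$)
$s = 36$ ($s = 6 \cdot 6 = 36$)
$X{\left(B,d \right)} = \frac{1}{-3 + B}$
$P = \frac{35}{2}$ ($P = - \frac{5}{2} + \frac{36 + 4}{2} = - \frac{5}{2} + \frac{1}{2} \cdot 40 = - \frac{5}{2} + 20 = \frac{35}{2} \approx 17.5$)
$P \left(-17\right) X{\left(2,-4 \right)} = \frac{\frac{35}{2} \left(-17\right)}{-3 + 2} = - \frac{595}{2 \left(-1\right)} = \left(- \frac{595}{2}\right) \left(-1\right) = \frac{595}{2}$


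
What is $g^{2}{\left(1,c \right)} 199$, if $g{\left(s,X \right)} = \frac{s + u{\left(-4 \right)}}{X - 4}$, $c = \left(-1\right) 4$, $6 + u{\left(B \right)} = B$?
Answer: $\frac{16119}{64} \approx 251.86$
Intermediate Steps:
$u{\left(B \right)} = -6 + B$
$c = -4$
$g{\left(s,X \right)} = \frac{-10 + s}{-4 + X}$ ($g{\left(s,X \right)} = \frac{s - 10}{X - 4} = \frac{s - 10}{-4 + X} = \frac{-10 + s}{-4 + X}$)
$g^{2}{\left(1,c \right)} 199 = \left(\frac{-10 + 1}{-4 - 4}\right)^{2} \cdot 199 = \left(\frac{1}{-8} \left(-9\right)\right)^{2} \cdot 199 = \left(\left(- \frac{1}{8}\right) \left(-9\right)\right)^{2} \cdot 199 = \left(\frac{9}{8}\right)^{2} \cdot 199 = \frac{81}{64} \cdot 199 = \frac{16119}{64}$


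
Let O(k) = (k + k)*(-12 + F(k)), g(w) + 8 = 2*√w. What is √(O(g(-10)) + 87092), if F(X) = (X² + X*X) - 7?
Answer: 2*√(22297 + 285*I*√10) ≈ 298.7 + 6.0344*I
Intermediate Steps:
F(X) = -7 + 2*X² (F(X) = (X² + X²) - 7 = 2*X² - 7 = -7 + 2*X²)
g(w) = -8 + 2*√w
O(k) = 2*k*(-19 + 2*k²) (O(k) = (k + k)*(-12 + (-7 + 2*k²)) = (2*k)*(-19 + 2*k²) = 2*k*(-19 + 2*k²))
√(O(g(-10)) + 87092) = √((-38*(-8 + 2*√(-10)) + 4*(-8 + 2*√(-10))³) + 87092) = √((-38*(-8 + 2*(I*√10)) + 4*(-8 + 2*(I*√10))³) + 87092) = √((-38*(-8 + 2*I*√10) + 4*(-8 + 2*I*√10)³) + 87092) = √(((304 - 76*I*√10) + 4*(-8 + 2*I*√10)³) + 87092) = √((304 + 4*(-8 + 2*I*√10)³ - 76*I*√10) + 87092) = √(87396 + 4*(-8 + 2*I*√10)³ - 76*I*√10)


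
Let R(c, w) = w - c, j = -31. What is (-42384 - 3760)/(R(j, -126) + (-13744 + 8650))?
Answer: 46144/5189 ≈ 8.8927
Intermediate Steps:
(-42384 - 3760)/(R(j, -126) + (-13744 + 8650)) = (-42384 - 3760)/((-126 - 1*(-31)) + (-13744 + 8650)) = -46144/((-126 + 31) - 5094) = -46144/(-95 - 5094) = -46144/(-5189) = -46144*(-1/5189) = 46144/5189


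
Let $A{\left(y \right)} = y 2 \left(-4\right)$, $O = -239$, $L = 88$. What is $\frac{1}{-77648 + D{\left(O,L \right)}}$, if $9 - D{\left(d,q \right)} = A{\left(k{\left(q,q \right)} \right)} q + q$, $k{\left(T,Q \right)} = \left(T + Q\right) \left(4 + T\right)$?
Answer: $\frac{1}{11321441} \approx 8.8328 \cdot 10^{-8}$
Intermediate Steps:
$k{\left(T,Q \right)} = \left(4 + T\right) \left(Q + T\right)$ ($k{\left(T,Q \right)} = \left(Q + T\right) \left(4 + T\right) = \left(4 + T\right) \left(Q + T\right)$)
$A{\left(y \right)} = - 8 y$ ($A{\left(y \right)} = 2 y \left(-4\right) = - 8 y$)
$D{\left(d,q \right)} = 9 - q - q \left(- 64 q - 16 q^{2}\right)$ ($D{\left(d,q \right)} = 9 - \left(- 8 \left(q^{2} + 4 q + 4 q + q q\right) q + q\right) = 9 - \left(- 8 \left(q^{2} + 4 q + 4 q + q^{2}\right) q + q\right) = 9 - \left(- 8 \left(2 q^{2} + 8 q\right) q + q\right) = 9 - \left(\left(- 64 q - 16 q^{2}\right) q + q\right) = 9 - \left(q \left(- 64 q - 16 q^{2}\right) + q\right) = 9 - \left(q + q \left(- 64 q - 16 q^{2}\right)\right) = 9 - q - q \left(- 64 q - 16 q^{2}\right)$)
$\frac{1}{-77648 + D{\left(O,L \right)}} = \frac{1}{-77648 + \left(9 - 88 + 88^{2} \left(64 + 16 \cdot 88\right)\right)} = \frac{1}{-77648 + \left(9 - 88 + 7744 \left(64 + 1408\right)\right)} = \frac{1}{-77648 + \left(9 - 88 + 7744 \cdot 1472\right)} = \frac{1}{-77648 + \left(9 - 88 + 11399168\right)} = \frac{1}{-77648 + 11399089} = \frac{1}{11321441}$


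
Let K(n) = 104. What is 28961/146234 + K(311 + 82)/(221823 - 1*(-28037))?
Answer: 139450073/702654370 ≈ 0.19846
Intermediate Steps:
28961/146234 + K(311 + 82)/(221823 - 1*(-28037)) = 28961/146234 + 104/(221823 - 1*(-28037)) = 28961*(1/146234) + 104/(221823 + 28037) = 28961/146234 + 104/249860 = 28961/146234 + 104*(1/249860) = 28961/146234 + 2/4805 = 139450073/702654370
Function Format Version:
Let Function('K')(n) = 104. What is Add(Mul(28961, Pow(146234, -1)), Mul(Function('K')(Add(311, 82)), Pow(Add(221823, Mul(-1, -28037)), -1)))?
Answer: Rational(139450073, 702654370) ≈ 0.19846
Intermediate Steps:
Add(Mul(28961, Pow(146234, -1)), Mul(Function('K')(Add(311, 82)), Pow(Add(221823, Mul(-1, -28037)), -1))) = Add(Mul(28961, Pow(146234, -1)), Mul(104, Pow(Add(221823, Mul(-1, -28037)), -1))) = Add(Mul(28961, Rational(1, 146234)), Mul(104, Pow(Add(221823, 28037), -1))) = Add(Rational(28961, 146234), Mul(104, Pow(249860, -1))) = Add(Rational(28961, 146234), Mul(104, Rational(1, 249860))) = Add(Rational(28961, 146234), Rational(2, 4805)) = Rational(139450073, 702654370)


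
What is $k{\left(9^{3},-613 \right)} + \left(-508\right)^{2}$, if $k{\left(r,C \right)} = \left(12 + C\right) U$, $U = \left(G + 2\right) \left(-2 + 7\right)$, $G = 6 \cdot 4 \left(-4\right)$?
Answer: $540534$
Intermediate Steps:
$G = -96$ ($G = 24 \left(-4\right) = -96$)
$U = -470$ ($U = \left(-96 + 2\right) \left(-2 + 7\right) = \left(-94\right) 5 = -470$)
$k{\left(r,C \right)} = -5640 - 470 C$ ($k{\left(r,C \right)} = \left(12 + C\right) \left(-470\right) = -5640 - 470 C$)
$k{\left(9^{3},-613 \right)} + \left(-508\right)^{2} = \left(-5640 - -288110\right) + \left(-508\right)^{2} = \left(-5640 + 288110\right) + 258064 = 282470 + 258064 = 540534$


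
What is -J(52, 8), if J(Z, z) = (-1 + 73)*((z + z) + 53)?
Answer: -4968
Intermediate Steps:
J(Z, z) = 3816 + 144*z (J(Z, z) = 72*(2*z + 53) = 72*(53 + 2*z) = 3816 + 144*z)
-J(52, 8) = -(3816 + 144*8) = -(3816 + 1152) = -1*4968 = -4968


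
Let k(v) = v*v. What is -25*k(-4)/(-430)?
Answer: 40/43 ≈ 0.93023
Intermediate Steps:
k(v) = v**2
-25*k(-4)/(-430) = -25*(-4)**2/(-430) = -25*16*(-1/430) = -400*(-1/430) = 40/43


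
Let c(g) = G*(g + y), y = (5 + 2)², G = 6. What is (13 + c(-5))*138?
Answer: 38226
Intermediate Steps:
y = 49 (y = 7² = 49)
c(g) = 294 + 6*g (c(g) = 6*(g + 49) = 6*(49 + g) = 294 + 6*g)
(13 + c(-5))*138 = (13 + (294 + 6*(-5)))*138 = (13 + (294 - 30))*138 = (13 + 264)*138 = 277*138 = 38226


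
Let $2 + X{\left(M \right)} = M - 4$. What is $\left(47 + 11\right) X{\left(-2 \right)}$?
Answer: $-464$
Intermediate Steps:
$X{\left(M \right)} = -6 + M$ ($X{\left(M \right)} = -2 + \left(M - 4\right) = -2 + \left(-4 + M\right) = -6 + M$)
$\left(47 + 11\right) X{\left(-2 \right)} = \left(47 + 11\right) \left(-6 - 2\right) = 58 \left(-8\right) = -464$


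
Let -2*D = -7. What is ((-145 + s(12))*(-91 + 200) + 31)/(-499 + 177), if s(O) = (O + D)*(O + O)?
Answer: -12387/161 ≈ -76.938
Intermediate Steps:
D = 7/2 (D = -½*(-7) = 7/2 ≈ 3.5000)
s(O) = 2*O*(7/2 + O) (s(O) = (O + 7/2)*(O + O) = (7/2 + O)*(2*O) = 2*O*(7/2 + O))
((-145 + s(12))*(-91 + 200) + 31)/(-499 + 177) = ((-145 + 12*(7 + 2*12))*(-91 + 200) + 31)/(-499 + 177) = ((-145 + 12*(7 + 24))*109 + 31)/(-322) = -((-145 + 12*31)*109 + 31)/322 = -((-145 + 372)*109 + 31)/322 = -(227*109 + 31)/322 = -(24743 + 31)/322 = -1/322*24774 = -12387/161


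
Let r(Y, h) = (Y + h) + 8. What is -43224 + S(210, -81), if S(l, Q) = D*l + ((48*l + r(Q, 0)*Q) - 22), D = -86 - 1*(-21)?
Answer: -40903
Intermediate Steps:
r(Y, h) = 8 + Y + h
D = -65 (D = -86 + 21 = -65)
S(l, Q) = -22 - 17*l + Q*(8 + Q) (S(l, Q) = -65*l + ((48*l + (8 + Q + 0)*Q) - 22) = -65*l + ((48*l + (8 + Q)*Q) - 22) = -65*l + ((48*l + Q*(8 + Q)) - 22) = -65*l + (-22 + 48*l + Q*(8 + Q)) = -22 - 17*l + Q*(8 + Q))
-43224 + S(210, -81) = -43224 + (-22 - 17*210 - 81*(8 - 81)) = -43224 + (-22 - 3570 - 81*(-73)) = -43224 + (-22 - 3570 + 5913) = -43224 + 2321 = -40903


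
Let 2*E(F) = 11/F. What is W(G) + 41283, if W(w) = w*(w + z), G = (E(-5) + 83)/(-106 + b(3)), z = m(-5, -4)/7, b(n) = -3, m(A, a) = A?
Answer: 49049640711/1188100 ≈ 41284.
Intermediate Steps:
E(F) = 11/(2*F) (E(F) = (11/F)/2 = 11/(2*F))
z = -5/7 ≈ -0.71429
G = -819/1090 (G = ((11/2)/(-5) + 83)/(-106 - 3) = ((11/2)*(-1/5) + 83)/(-109) = (-11/10 + 83)*(-1/109) = (819/10)*(-1/109) = -819/1090 ≈ -0.75138)
W(w) = w*(-5/7 + w) (W(w) = w*(w - 5/7) = w*(-5/7 + w))
W(G) + 41283 = (1/7)*(-819/1090)*(-5 + 7*(-819/1090)) + 41283 = (1/7)*(-819/1090)*(-5 - 5733/1090) + 41283 = (1/7)*(-819/1090)*(-11183/1090) + 41283 = 1308411/1188100 + 41283 = 49049640711/1188100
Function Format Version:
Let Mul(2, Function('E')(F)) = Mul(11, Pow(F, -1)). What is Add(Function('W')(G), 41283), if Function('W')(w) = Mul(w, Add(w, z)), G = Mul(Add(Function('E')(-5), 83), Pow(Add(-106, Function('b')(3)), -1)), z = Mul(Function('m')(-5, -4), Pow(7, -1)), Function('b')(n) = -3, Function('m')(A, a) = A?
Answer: Rational(49049640711, 1188100) ≈ 41284.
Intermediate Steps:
Function('E')(F) = Mul(Rational(11, 2), Pow(F, -1)) (Function('E')(F) = Mul(Rational(1, 2), Mul(11, Pow(F, -1))) = Mul(Rational(11, 2), Pow(F, -1)))
z = Rational(-5, 7) (z = Mul(-5, Pow(7, -1)) = Mul(-5, Rational(1, 7)) = Rational(-5, 7) ≈ -0.71429)
G = Rational(-819, 1090) (G = Mul(Add(Mul(Rational(11, 2), Pow(-5, -1)), 83), Pow(Add(-106, -3), -1)) = Mul(Add(Mul(Rational(11, 2), Rational(-1, 5)), 83), Pow(-109, -1)) = Mul(Add(Rational(-11, 10), 83), Rational(-1, 109)) = Mul(Rational(819, 10), Rational(-1, 109)) = Rational(-819, 1090) ≈ -0.75138)
Function('W')(w) = Mul(w, Add(Rational(-5, 7), w)) (Function('W')(w) = Mul(w, Add(w, Rational(-5, 7))) = Mul(w, Add(Rational(-5, 7), w)))
Add(Function('W')(G), 41283) = Add(Mul(Rational(1, 7), Rational(-819, 1090), Add(-5, Mul(7, Rational(-819, 1090)))), 41283) = Add(Mul(Rational(1, 7), Rational(-819, 1090), Add(-5, Rational(-5733, 1090))), 41283) = Add(Mul(Rational(1, 7), Rational(-819, 1090), Rational(-11183, 1090)), 41283) = Add(Rational(1308411, 1188100), 41283) = Rational(49049640711, 1188100)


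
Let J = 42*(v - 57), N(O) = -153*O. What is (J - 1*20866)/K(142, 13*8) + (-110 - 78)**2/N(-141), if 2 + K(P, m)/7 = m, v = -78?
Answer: -114148/3213 ≈ -35.527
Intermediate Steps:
K(P, m) = -14 + 7*m
J = -5670 (J = 42*(-78 - 57) = 42*(-135) = -5670)
(J - 1*20866)/K(142, 13*8) + (-110 - 78)**2/N(-141) = (-5670 - 1*20866)/(-14 + 7*(13*8)) + (-110 - 78)**2/((-153*(-141))) = (-5670 - 20866)/(-14 + 7*104) + (-188)**2/21573 = -26536/(-14 + 728) + 35344*(1/21573) = -26536/714 + 752/459 = -26536*1/714 + 752/459 = -13268/357 + 752/459 = -114148/3213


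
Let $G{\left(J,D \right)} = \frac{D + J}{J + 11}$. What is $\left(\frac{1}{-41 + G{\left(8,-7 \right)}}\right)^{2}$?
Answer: $\frac{361}{605284} \approx 0.00059641$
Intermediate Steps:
$G{\left(J,D \right)} = \frac{D + J}{11 + J}$
$\left(\frac{1}{-41 + G{\left(8,-7 \right)}}\right)^{2} = \left(\frac{1}{-41 + \frac{-7 + 8}{11 + 8}}\right)^{2} = \left(\frac{1}{-41 + \frac{1}{19} \cdot 1}\right)^{2} = \left(\frac{1}{-41 + \frac{1}{19}}\right)^{2} = \left(\frac{1}{- \frac{778}{19}}\right)^{2} = \left(- \frac{19}{778}\right)^{2} = \frac{361}{605284}$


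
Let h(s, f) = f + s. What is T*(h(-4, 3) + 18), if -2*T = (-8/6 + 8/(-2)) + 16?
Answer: -272/3 ≈ -90.667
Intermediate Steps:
T = -16/3 (T = -((-8/6 + 8/(-2)) + 16)/2 = -((-8*1/6 + 8*(-1/2)) + 16)/2 = -((-4/3 - 4) + 16)/2 = -(-16/3 + 16)/2 = -1/2*32/3 = -16/3 ≈ -5.3333)
T*(h(-4, 3) + 18) = -16*((3 - 4) + 18)/3 = -16*(-1 + 18)/3 = -16/3*17 = -272/3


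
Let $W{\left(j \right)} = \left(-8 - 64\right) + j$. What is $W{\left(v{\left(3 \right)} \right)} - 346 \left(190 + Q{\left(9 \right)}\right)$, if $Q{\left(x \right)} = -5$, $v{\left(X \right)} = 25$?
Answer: $-64057$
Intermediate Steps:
$W{\left(j \right)} = -72 + j$
$W{\left(v{\left(3 \right)} \right)} - 346 \left(190 + Q{\left(9 \right)}\right) = \left(-72 + 25\right) - 346 \left(190 - 5\right) = -47 - 346 \cdot 185 = -47 - 64010 = -64057$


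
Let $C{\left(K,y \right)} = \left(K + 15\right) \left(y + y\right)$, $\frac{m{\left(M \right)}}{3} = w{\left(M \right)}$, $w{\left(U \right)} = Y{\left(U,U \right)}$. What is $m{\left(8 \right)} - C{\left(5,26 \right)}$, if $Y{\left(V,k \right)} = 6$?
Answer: $-1022$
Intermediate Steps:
$w{\left(U \right)} = 6$
$m{\left(M \right)} = 18$ ($m{\left(M \right)} = 3 \cdot 6 = 18$)
$C{\left(K,y \right)} = 2 y \left(15 + K\right)$ ($C{\left(K,y \right)} = \left(15 + K\right) 2 y = 2 y \left(15 + K\right)$)
$m{\left(8 \right)} - C{\left(5,26 \right)} = 18 - 2 \cdot 26 \left(15 + 5\right) = 18 - 2 \cdot 26 \cdot 20 = 18 - 1040 = -1022$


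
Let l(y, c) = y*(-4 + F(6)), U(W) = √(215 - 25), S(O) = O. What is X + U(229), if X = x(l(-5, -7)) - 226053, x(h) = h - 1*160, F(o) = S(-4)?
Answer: -226173 + √190 ≈ -2.2616e+5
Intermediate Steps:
F(o) = -4
U(W) = √190
l(y, c) = -8*y (l(y, c) = y*(-4 - 4) = y*(-8) = -8*y)
x(h) = -160 + h (x(h) = h - 160 = -160 + h)
X = -226173 (X = (-160 - 8*(-5)) - 226053 = (-160 + 40) - 226053 = -120 - 226053 = -226173)
X + U(229) = -226173 + √190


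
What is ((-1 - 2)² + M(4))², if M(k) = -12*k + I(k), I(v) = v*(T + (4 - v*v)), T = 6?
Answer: 3969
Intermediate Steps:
I(v) = v*(10 - v²) (I(v) = v*(6 + (4 - v*v)) = v*(6 + (4 - v²)) = v*(10 - v²))
M(k) = -12*k + k*(10 - k²)
((-1 - 2)² + M(4))² = ((-1 - 2)² + 4*(-2 - 1*4²))² = ((-3)² + 4*(-2 - 1*16))² = (9 + 4*(-2 - 16))² = (9 + 4*(-18))² = (9 - 72)² = (-63)² = 3969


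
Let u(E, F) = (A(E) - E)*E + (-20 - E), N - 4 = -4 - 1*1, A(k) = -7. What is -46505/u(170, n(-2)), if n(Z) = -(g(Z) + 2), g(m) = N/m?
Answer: 9301/6056 ≈ 1.5358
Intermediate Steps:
N = -1 (N = 4 + (-4 - 1*1) = 4 + (-4 - 1) = 4 - 5 = -1)
g(m) = -1/m
n(Z) = -2 + 1/Z (n(Z) = -(-1/Z + 2) = -(2 - 1/Z) = -2 + 1/Z)
u(E, F) = -20 - E + E*(-7 - E) (u(E, F) = (-7 - E)*E + (-20 - E) = E*(-7 - E) + (-20 - E) = -20 - E + E*(-7 - E))
-46505/u(170, n(-2)) = -46505/(-20 - 1*170**2 - 8*170) = -46505/(-20 - 1*28900 - 1360) = -46505/(-20 - 28900 - 1360) = -46505/(-30280) = -46505*(-1/30280) = 9301/6056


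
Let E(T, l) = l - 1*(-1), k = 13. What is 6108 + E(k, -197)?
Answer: 5912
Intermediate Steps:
E(T, l) = 1 + l (E(T, l) = l + 1 = 1 + l)
6108 + E(k, -197) = 6108 + (1 - 197) = 6108 - 196 = 5912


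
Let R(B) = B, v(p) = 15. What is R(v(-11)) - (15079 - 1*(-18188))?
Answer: -33252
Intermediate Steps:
R(v(-11)) - (15079 - 1*(-18188)) = 15 - (15079 - 1*(-18188)) = 15 - (15079 + 18188) = 15 - 1*33267 = 15 - 33267 = -33252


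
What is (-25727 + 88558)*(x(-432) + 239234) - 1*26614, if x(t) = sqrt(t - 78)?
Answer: 15031284840 + 62831*I*sqrt(510) ≈ 1.5031e+10 + 1.4189e+6*I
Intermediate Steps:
x(t) = sqrt(-78 + t)
(-25727 + 88558)*(x(-432) + 239234) - 1*26614 = (-25727 + 88558)*(sqrt(-78 - 432) + 239234) - 1*26614 = 62831*(sqrt(-510) + 239234) - 26614 = 62831*(I*sqrt(510) + 239234) - 26614 = 62831*(239234 + I*sqrt(510)) - 26614 = (15031311454 + 62831*I*sqrt(510)) - 26614 = 15031284840 + 62831*I*sqrt(510)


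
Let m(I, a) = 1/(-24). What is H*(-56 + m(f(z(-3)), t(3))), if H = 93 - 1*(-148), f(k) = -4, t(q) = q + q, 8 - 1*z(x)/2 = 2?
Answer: -324145/24 ≈ -13506.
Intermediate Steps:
z(x) = 12 (z(x) = 16 - 2*2 = 16 - 4 = 12)
t(q) = 2*q
m(I, a) = -1/24
H = 241 (H = 93 + 148 = 241)
H*(-56 + m(f(z(-3)), t(3))) = 241*(-56 - 1/24) = 241*(-1345/24) = -324145/24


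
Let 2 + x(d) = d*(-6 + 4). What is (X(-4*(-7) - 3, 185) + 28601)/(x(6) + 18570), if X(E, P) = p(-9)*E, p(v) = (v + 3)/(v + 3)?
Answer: 14313/9278 ≈ 1.5427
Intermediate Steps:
x(d) = -2 - 2*d (x(d) = -2 + d*(-6 + 4) = -2 + d*(-2) = -2 - 2*d)
p(v) = 1 (p(v) = (3 + v)/(3 + v) = 1)
X(E, P) = E (X(E, P) = 1*E = E)
(X(-4*(-7) - 3, 185) + 28601)/(x(6) + 18570) = ((-4*(-7) - 3) + 28601)/((-2 - 2*6) + 18570) = ((28 - 3) + 28601)/((-2 - 12) + 18570) = (25 + 28601)/(-14 + 18570) = 28626/18556 = 28626*(1/18556) = 14313/9278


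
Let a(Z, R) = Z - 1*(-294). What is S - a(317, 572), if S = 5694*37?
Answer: 210067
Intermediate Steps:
a(Z, R) = 294 + Z (a(Z, R) = Z + 294 = 294 + Z)
S = 210678
S - a(317, 572) = 210678 - (294 + 317) = 210678 - 1*611 = 210678 - 611 = 210067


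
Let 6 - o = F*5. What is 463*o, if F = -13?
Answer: 32873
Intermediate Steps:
o = 71 (o = 6 - (-13)*5 = 6 - 1*(-65) = 6 + 65 = 71)
463*o = 463*71 = 32873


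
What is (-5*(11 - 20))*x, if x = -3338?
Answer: -150210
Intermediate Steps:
(-5*(11 - 20))*x = -5*(11 - 20)*(-3338) = -5*(-9)*(-3338) = 45*(-3338) = -150210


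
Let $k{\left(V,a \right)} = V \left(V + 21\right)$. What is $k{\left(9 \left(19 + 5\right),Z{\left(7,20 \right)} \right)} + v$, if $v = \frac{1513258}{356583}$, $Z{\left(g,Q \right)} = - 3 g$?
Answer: $\frac{18255710194}{356583} \approx 51196.0$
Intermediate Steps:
$k{\left(V,a \right)} = V \left(21 + V\right)$
$v = \frac{1513258}{356583}$ ($v = 1513258 \cdot \frac{1}{356583} = \frac{1513258}{356583} \approx 4.2438$)
$k{\left(9 \left(19 + 5\right),Z{\left(7,20 \right)} \right)} + v = 9 \left(19 + 5\right) \left(21 + 9 \left(19 + 5\right)\right) + \frac{1513258}{356583} = 9 \cdot 24 \left(21 + 9 \cdot 24\right) + \frac{1513258}{356583} = 216 \left(21 + 216\right) + \frac{1513258}{356583} = 216 \cdot 237 + \frac{1513258}{356583} = 51192 + \frac{1513258}{356583} = \frac{18255710194}{356583}$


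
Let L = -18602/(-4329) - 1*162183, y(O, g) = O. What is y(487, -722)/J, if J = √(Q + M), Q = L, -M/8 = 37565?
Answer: -1461*I*√963453911485/2003022685 ≈ -0.71595*I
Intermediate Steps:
M = -300520 (M = -8*37565 = -300520)
L = -702071605/4329 (L = -18602*(-1/4329) - 162183 = 18602/4329 - 162183 = -702071605/4329 ≈ -1.6218e+5)
Q = -702071605/4329 ≈ -1.6218e+5
J = I*√963453911485/1443 (J = √(-702071605/4329 - 300520) = √(-2003022685/4329) = I*√963453911485/1443 ≈ 680.22*I)
y(487, -722)/J = 487/((I*√963453911485/1443)) = 487*(-3*I*√963453911485/2003022685) = -1461*I*√963453911485/2003022685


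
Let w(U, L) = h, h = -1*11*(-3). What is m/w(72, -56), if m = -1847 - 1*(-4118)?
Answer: 757/11 ≈ 68.818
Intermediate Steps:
m = 2271 (m = -1847 + 4118 = 2271)
h = 33 (h = -11*(-3) = 33)
w(U, L) = 33
m/w(72, -56) = 2271/33 = 2271*(1/33) = 757/11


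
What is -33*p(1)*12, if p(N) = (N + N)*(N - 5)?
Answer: 3168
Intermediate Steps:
p(N) = 2*N*(-5 + N) (p(N) = (2*N)*(-5 + N) = 2*N*(-5 + N))
-33*p(1)*12 = -66*(-5 + 1)*12 = -66*(-4)*12 = -33*(-8)*12 = 264*12 = 3168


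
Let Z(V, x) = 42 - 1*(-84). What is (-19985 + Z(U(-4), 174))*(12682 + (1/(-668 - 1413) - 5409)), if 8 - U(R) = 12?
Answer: -300568189208/2081 ≈ -1.4443e+8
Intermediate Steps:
U(R) = -4 (U(R) = 8 - 1*12 = 8 - 12 = -4)
Z(V, x) = 126 (Z(V, x) = 42 + 84 = 126)
(-19985 + Z(U(-4), 174))*(12682 + (1/(-668 - 1413) - 5409)) = (-19985 + 126)*(12682 + (1/(-668 - 1413) - 5409)) = -19859*(12682 + (1/(-2081) - 5409)) = -19859*(12682 + (-1/2081 - 5409)) = -19859*(12682 - 11256130/2081) = -19859*15135112/2081 = -300568189208/2081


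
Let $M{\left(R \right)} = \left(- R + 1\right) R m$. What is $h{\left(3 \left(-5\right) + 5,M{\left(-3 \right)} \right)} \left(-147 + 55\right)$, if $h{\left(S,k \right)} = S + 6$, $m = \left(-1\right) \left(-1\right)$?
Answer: $368$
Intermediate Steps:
$m = 1$
$M{\left(R \right)} = R \left(1 - R\right)$ ($M{\left(R \right)} = \left(- R + 1\right) R 1 = \left(1 - R\right) R 1 = R \left(1 - R\right) 1 = R \left(1 - R\right)$)
$h{\left(S,k \right)} = 6 + S$
$h{\left(3 \left(-5\right) + 5,M{\left(-3 \right)} \right)} \left(-147 + 55\right) = \left(6 + \left(3 \left(-5\right) + 5\right)\right) \left(-147 + 55\right) = \left(6 + \left(-15 + 5\right)\right) \left(-92\right) = \left(6 - 10\right) \left(-92\right) = \left(-4\right) \left(-92\right) = 368$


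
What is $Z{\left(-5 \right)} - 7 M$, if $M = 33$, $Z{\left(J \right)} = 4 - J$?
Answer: $-222$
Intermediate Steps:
$Z{\left(-5 \right)} - 7 M = \left(4 - -5\right) - 231 = \left(4 + 5\right) - 231 = 9 - 231 = -222$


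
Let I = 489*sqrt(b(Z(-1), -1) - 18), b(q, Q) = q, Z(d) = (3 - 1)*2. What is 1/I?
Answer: -I*sqrt(14)/6846 ≈ -0.00054655*I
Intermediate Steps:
Z(d) = 4 (Z(d) = 2*2 = 4)
I = 489*I*sqrt(14) (I = 489*sqrt(4 - 18) = 489*sqrt(-14) = 489*(I*sqrt(14)) = 489*I*sqrt(14) ≈ 1829.7*I)
1/I = 1/(489*I*sqrt(14)) = -I*sqrt(14)/6846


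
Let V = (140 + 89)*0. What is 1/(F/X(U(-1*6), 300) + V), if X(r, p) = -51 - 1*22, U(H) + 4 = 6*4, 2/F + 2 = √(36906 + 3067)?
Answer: 73 - 73*√39973/2 ≈ -7224.5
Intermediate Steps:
V = 0 (V = 229*0 = 0)
F = 2/(-2 + √39973) (F = 2/(-2 + √(36906 + 3067)) = 2/(-2 + √39973) ≈ 0.010104)
U(H) = 20 (U(H) = -4 + 6*4 = -4 + 24 = 20)
X(r, p) = -73 (X(r, p) = -51 - 22 = -73)
1/(F/X(U(-1*6), 300) + V) = 1/((4/39969 + 2*√39973/39969)/(-73) + 0) = 1/((4/39969 + 2*√39973/39969)*(-1/73) + 0) = 1/((-4/2917737 - 2*√39973/2917737) + 0) = 1/(-4/2917737 - 2*√39973/2917737)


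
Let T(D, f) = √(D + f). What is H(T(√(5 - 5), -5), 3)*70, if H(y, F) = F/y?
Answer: -42*I*√5 ≈ -93.915*I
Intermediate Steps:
H(T(√(5 - 5), -5), 3)*70 = (3/(√(√(5 - 5) - 5)))*70 = (3/(√(√0 - 5)))*70 = (3/(√(0 - 5)))*70 = (3/(√(-5)))*70 = (3/((I*√5)))*70 = (3*(-I*√5/5))*70 = -3*I*√5/5*70 = -42*I*√5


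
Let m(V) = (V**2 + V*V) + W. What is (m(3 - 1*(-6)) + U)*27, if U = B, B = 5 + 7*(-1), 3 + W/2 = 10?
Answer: 4698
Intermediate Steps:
W = 14 (W = -6 + 2*10 = -6 + 20 = 14)
B = -2 (B = 5 - 7 = -2)
U = -2
m(V) = 14 + 2*V**2 (m(V) = (V**2 + V*V) + 14 = (V**2 + V**2) + 14 = 2*V**2 + 14 = 14 + 2*V**2)
(m(3 - 1*(-6)) + U)*27 = ((14 + 2*(3 - 1*(-6))**2) - 2)*27 = ((14 + 2*(3 + 6)**2) - 2)*27 = ((14 + 2*9**2) - 2)*27 = ((14 + 2*81) - 2)*27 = ((14 + 162) - 2)*27 = (176 - 2)*27 = 174*27 = 4698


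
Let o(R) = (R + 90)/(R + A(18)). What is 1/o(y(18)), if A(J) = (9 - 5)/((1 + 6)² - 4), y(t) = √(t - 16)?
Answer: 3/4049 + 2023*√2/182205 ≈ 0.016443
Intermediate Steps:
y(t) = √(-16 + t)
A(J) = 4/45 (A(J) = 4/(7² - 4) = 4/(49 - 4) = 4/45)
o(R) = (90 + R)/(4/45 + R) (o(R) = (R + 90)/(R + 4/45) = (90 + R)/(4/45 + R))
1/o(y(18)) = 1/(45*(90 + √(-16 + 18))/(4 + 45*√(-16 + 18))) = 1/(45*(90 + √2)/(4 + 45*√2)) = (4 + 45*√2)/(45*(90 + √2))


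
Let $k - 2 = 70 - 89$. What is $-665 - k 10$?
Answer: $-495$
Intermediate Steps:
$k = -17$ ($k = 2 + \left(70 - 89\right) = 2 - 19 = -17$)
$-665 - k 10 = -665 - \left(-17\right) 10 = -665 - -170 = -665 + 170 = -495$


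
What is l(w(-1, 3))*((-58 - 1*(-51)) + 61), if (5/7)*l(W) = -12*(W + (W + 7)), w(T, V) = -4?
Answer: 4536/5 ≈ 907.20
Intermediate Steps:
l(W) = -588/5 - 168*W/5 (l(W) = 7*(-12*(W + (W + 7)))/5 = 7*(-12*(W + (7 + W)))/5 = 7*(-12*(7 + 2*W))/5 = 7*(-84 - 24*W)/5 = -588/5 - 168*W/5)
l(w(-1, 3))*((-58 - 1*(-51)) + 61) = (-588/5 - 168/5*(-4))*((-58 - 1*(-51)) + 61) = (-588/5 + 672/5)*((-58 + 51) + 61) = 84*(-7 + 61)/5 = (84/5)*54 = 4536/5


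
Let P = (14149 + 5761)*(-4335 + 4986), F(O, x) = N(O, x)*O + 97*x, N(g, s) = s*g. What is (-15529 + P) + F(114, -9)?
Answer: 12828044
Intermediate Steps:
N(g, s) = g*s
F(O, x) = 97*x + x*O**2 (F(O, x) = (O*x)*O + 97*x = x*O**2 + 97*x = 97*x + x*O**2)
P = 12961410 (P = 19910*651 = 12961410)
(-15529 + P) + F(114, -9) = (-15529 + 12961410) - 9*(97 + 114**2) = 12945881 - 9*(97 + 12996) = 12945881 - 9*13093 = 12945881 - 117837 = 12828044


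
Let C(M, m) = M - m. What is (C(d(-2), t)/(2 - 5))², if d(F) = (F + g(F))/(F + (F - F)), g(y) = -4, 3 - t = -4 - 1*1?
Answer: 25/9 ≈ 2.7778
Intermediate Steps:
t = 8 (t = 3 - (-4 - 1*1) = 3 - (-4 - 1) = 3 - 1*(-5) = 3 + 5 = 8)
d(F) = (-4 + F)/F (d(F) = (F - 4)/(F + (F - F)) = (-4 + F)/(F + 0) = (-4 + F)/F)
(C(d(-2), t)/(2 - 5))² = (((-4 - 2)/(-2) - 1*8)/(2 - 5))² = ((-½*(-6) - 8)/(-3))² = ((3 - 8)*(-⅓))² = (-5*(-⅓))² = (5/3)² = 25/9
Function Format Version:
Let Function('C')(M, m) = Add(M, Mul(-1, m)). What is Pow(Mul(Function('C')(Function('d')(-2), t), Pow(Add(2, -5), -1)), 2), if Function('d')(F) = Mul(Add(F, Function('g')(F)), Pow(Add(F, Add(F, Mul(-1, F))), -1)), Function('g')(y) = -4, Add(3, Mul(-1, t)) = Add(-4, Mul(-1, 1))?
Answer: Rational(25, 9) ≈ 2.7778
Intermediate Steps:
t = 8 (t = Add(3, Mul(-1, Add(-4, Mul(-1, 1)))) = Add(3, Mul(-1, Add(-4, -1))) = Add(3, Mul(-1, -5)) = Add(3, 5) = 8)
Function('d')(F) = Mul(Pow(F, -1), Add(-4, F)) (Function('d')(F) = Mul(Add(F, -4), Pow(Add(F, Add(F, Mul(-1, F))), -1)) = Mul(Add(-4, F), Pow(Add(F, 0), -1)) = Mul(Add(-4, F), Pow(F, -1)) = Mul(Pow(F, -1), Add(-4, F)))
Pow(Mul(Function('C')(Function('d')(-2), t), Pow(Add(2, -5), -1)), 2) = Pow(Mul(Add(Mul(Pow(-2, -1), Add(-4, -2)), Mul(-1, 8)), Pow(Add(2, -5), -1)), 2) = Pow(Mul(Add(Mul(Rational(-1, 2), -6), -8), Pow(-3, -1)), 2) = Pow(Mul(Add(3, -8), Rational(-1, 3)), 2) = Pow(Mul(-5, Rational(-1, 3)), 2) = Pow(Rational(5, 3), 2) = Rational(25, 9)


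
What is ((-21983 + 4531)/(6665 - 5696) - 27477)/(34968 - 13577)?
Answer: -26642665/20727879 ≈ -1.2854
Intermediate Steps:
((-21983 + 4531)/(6665 - 5696) - 27477)/(34968 - 13577) = (-17452/969 - 27477)/21391 = (-17452*1/969 - 27477)*(1/21391) = (-17452/969 - 27477)*(1/21391) = -26642665/969*1/21391 = -26642665/20727879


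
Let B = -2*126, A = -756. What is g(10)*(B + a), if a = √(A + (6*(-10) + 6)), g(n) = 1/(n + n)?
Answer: -63/5 + 9*I*√10/20 ≈ -12.6 + 1.423*I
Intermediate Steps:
g(n) = 1/(2*n)
B = -252
a = 9*I*√10 (a = √(-756 + (6*(-10) + 6)) = √(-756 + (-60 + 6)) = √(-756 - 54) = √(-810) = 9*I*√10 ≈ 28.461*I)
g(10)*(B + a) = ((½)/10)*(-252 + 9*I*√10) = ((½)*(⅒))*(-252 + 9*I*√10) = (-252 + 9*I*√10)/20 = -63/5 + 9*I*√10/20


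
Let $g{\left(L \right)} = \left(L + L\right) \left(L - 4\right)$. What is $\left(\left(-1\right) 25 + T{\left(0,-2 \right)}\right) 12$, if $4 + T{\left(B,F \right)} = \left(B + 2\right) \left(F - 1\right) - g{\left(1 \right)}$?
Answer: $-348$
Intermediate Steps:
$g{\left(L \right)} = 2 L \left(-4 + L\right)$
$T{\left(B,F \right)} = 2 + \left(-1 + F\right) \left(2 + B\right)$ ($T{\left(B,F \right)} = -4 + \left(\left(B + 2\right) \left(F - 1\right) - 2 \cdot 1 \left(-4 + 1\right)\right) = -4 + \left(\left(2 + B\right) \left(-1 + F\right) - 2 \cdot 1 \left(-3\right)\right) = -4 + \left(\left(-1 + F\right) \left(2 + B\right) - -6\right) = -4 + \left(\left(-1 + F\right) \left(2 + B\right) + 6\right) = -4 + \left(6 + \left(-1 + F\right) \left(2 + B\right)\right) = 2 + \left(-1 + F\right) \left(2 + B\right)$)
$\left(\left(-1\right) 25 + T{\left(0,-2 \right)}\right) 12 = \left(\left(-1\right) 25 + \left(\left(-1\right) 0 + 2 \left(-2\right) + 0 \left(-2\right)\right)\right) 12 = \left(-25 + \left(0 - 4 + 0\right)\right) 12 = \left(-25 - 4\right) 12 = \left(-29\right) 12 = -348$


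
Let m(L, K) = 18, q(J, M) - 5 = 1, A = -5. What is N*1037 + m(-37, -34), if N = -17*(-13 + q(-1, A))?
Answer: 123421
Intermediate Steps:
q(J, M) = 6 (q(J, M) = 5 + 1 = 6)
N = 119 (N = -17*(-13 + 6) = -17*(-7) = 119)
N*1037 + m(-37, -34) = 119*1037 + 18 = 123403 + 18 = 123421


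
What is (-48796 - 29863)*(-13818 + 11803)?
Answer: 158497885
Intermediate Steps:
(-48796 - 29863)*(-13818 + 11803) = -78659*(-2015) = 158497885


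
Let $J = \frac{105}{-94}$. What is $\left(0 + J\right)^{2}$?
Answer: $\frac{11025}{8836} \approx 1.2477$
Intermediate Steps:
$J = - \frac{105}{94}$ ($J = 105 \left(- \frac{1}{94}\right) = - \frac{105}{94} \approx -1.117$)
$\left(0 + J\right)^{2} = \left(0 - \frac{105}{94}\right)^{2} = \left(- \frac{105}{94}\right)^{2} = \frac{11025}{8836}$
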